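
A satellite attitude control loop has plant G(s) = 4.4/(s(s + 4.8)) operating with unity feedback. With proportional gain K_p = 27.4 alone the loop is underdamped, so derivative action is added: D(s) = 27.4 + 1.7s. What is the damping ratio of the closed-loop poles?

ζ = 0.559

Forward path: (27.4 + 1.7s)·4.4/(s(s+4.8)). The closed-loop characteristic equation is s² + (4.8 + 4.4·1.7)s + 4.4·27.4 = 0.
That is s² + 12.28s + 120.6 = 0, so ω_n = 10.98 rad/s and ζ = 12.28/(2·10.98) = 0.5592.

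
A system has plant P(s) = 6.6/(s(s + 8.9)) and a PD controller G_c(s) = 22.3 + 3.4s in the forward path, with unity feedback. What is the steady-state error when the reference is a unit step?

0

The open loop G_c(s)P(s) has a pole at the origin (type 1), so the static position error constant is infinite and e_ss = 1/(1+∞) = 0.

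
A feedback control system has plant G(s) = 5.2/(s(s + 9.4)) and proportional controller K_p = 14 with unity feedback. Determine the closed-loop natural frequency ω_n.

ω_n = 8.53 rad/s

The closed-loop denominator is s(s+9.4) + 14·5.2 = s² + 9.4s + 72.8.
Matching s² + 2ζω_n s + ω_n²: ω_n = √72.8 = 8.532 rad/s and 2ζω_n = 9.4, so ζ = 9.4/(2·8.532) = 0.551.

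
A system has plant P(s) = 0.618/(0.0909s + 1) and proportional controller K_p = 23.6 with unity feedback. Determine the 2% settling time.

T_s ≈ 0.0233 s

Closed loop: T(s) = K_p·P/(1+K_p·P) = 14.58/(0.0909s + 1 + 14.58), with pole at s = −(1 + 14.58)/0.0909 = −171.4.
τ = 1/171.4 = 0.005833 s, so 2% settling time ≈ 4τ = 0.0233 s.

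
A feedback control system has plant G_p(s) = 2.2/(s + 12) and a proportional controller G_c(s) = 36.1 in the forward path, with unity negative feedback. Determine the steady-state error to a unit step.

The loop is type 0. Static position error constant K_pos = G_c(0)·G_p(0) = 36.1·0.1833 = 6.618.
Steady-state error to a unit step: e_ss = 1/(1+K_pos) = 1/7.618 = 0.131.

0.131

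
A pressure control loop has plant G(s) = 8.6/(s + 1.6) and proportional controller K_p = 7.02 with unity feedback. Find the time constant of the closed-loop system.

τ = 0.0161 s

Closed-loop transfer function: T(s) = K_p·G(s)/(1 + K_p·G(s)) = 60.37/(s + 1.6 + 60.37) = 60.37/(s + 61.97).
Time constant τ = 1/61.97 = 0.0161 s.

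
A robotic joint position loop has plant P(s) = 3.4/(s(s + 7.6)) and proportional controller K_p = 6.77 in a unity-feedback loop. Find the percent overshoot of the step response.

1.7%

Closed-loop characteristic equation: s² + 7.6s + 23.02 = 0, so ω_n = 4.798 rad/s and ζ = 7.6/(2·4.798) = 0.792.
%OS = 100·exp(−πζ/√(1−ζ²)) = 100·exp(−π·0.792/√0.3727) = 1.7%.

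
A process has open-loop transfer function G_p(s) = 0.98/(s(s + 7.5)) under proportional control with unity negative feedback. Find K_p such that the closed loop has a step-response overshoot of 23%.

From %OS = 100·exp(−πζ/√(1−ζ²)) = 23%, ζ = −ln(0.23)/√(π²+ln²(0.23)) = 0.4237.
Characteristic equation s² + 7.5s + 0.98K_p = 0 gives ζ = 7.5/(2√(0.98K_p)).
Setting ζ = 0.4237: √(0.98K_p) = 7.5/(2·0.4237) = 8.85, so K_p = 78.32/0.98 = 79.9.

K_p = 79.9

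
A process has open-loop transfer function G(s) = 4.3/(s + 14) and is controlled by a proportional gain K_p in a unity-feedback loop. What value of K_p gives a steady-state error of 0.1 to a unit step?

For a type-0 loop with proportional control, e_ss = 1/(1 + K_p·G(0)).
G(0) = 0.3071. Require 1/(1 + K_p·0.3071) = 0.1, so 1 + 0.3071·K_p = 10.
K_p = (10 − 1)/0.3071 = 29.3.

K_p = 29.3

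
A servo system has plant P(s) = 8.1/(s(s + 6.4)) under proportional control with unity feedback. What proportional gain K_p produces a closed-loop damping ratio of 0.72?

K_p = 2.44

Closed-loop characteristic equation: s² + 6.4s + K_p·8.1 = 0.
So ω_n = √(8.1K_p) and 2ζω_n = 6.4, giving ζ = 6.4/(2√(8.1K_p)).
Setting ζ = 0.72: √(8.1K_p) = 6.4/(2·0.72) = 4.444, so K_p = 19.75/8.1 = 2.44.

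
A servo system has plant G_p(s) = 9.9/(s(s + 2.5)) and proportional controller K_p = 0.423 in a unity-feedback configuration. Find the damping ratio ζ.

ζ = 0.611

1 + K_p·G_p(s) = 0 gives s² + 2.5s + 4.188 = 0.
Matching s² + 2ζω_n s + ω_n²: ω_n = √4.188 = 2.046 rad/s and 2ζω_n = 2.5, so ζ = 2.5/(2·2.046) = 0.611.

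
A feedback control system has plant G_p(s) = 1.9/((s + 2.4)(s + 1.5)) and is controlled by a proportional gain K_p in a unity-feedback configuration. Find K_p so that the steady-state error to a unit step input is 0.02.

K_p = 92.8

The loop is type 0, so e_ss(step) = 1/(1 + K_pos) with K_pos = K_p·G_p(0).
G_p(0) = 0.5278. Require 1/(1 + K_p·0.5278) = 0.02, so 1 + 0.5278·K_p = 50.
K_p = (50 − 1)/0.5278 = 92.8.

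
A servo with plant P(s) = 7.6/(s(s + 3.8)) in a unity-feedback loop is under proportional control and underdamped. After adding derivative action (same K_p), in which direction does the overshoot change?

With PD the characteristic equation becomes s² + (a + K·K_d)s + K·K_p = 0; the damping term grows, ζ rises, overshoot falls.

decrease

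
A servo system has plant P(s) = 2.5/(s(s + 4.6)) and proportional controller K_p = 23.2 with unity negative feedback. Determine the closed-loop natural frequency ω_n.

ω_n = 7.62 rad/s

1 + K_p·P(s) = 0 gives s² + 4.6s + 58 = 0.
Matching s² + 2ζω_n s + ω_n²: ω_n = √58 = 7.616 rad/s and 2ζω_n = 4.6, so ζ = 4.6/(2·7.616) = 0.302.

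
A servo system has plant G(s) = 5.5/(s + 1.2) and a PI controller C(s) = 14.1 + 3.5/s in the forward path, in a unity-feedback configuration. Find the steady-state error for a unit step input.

The open loop C(s)G(s) has a pole at the origin (type 1), so the static position error constant is infinite and e_ss = 1/(1+∞) = 0.

0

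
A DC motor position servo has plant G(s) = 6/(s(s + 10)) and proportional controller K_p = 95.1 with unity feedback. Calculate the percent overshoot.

From 1 + K_pG(s) = 0: s² + 10s + 570.6 = 0 ⇒ ω_n = 23.89, ζ = 0.2093.
%OS = 100·exp(−πζ/√(1−ζ²)) = 100·exp(−π·0.2093/√0.9562) = 51%.

51%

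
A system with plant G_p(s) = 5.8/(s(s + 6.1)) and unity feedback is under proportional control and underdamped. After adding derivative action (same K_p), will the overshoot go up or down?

decrease

The derivative term adds K·K_d to the s-coefficient of the characteristic equation, raising 2ζω_n while ω_n is unchanged; ζ increases, so overshoot decreases.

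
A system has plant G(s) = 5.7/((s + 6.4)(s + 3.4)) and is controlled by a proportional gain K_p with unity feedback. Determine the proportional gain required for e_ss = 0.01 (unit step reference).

For a type-0 loop with proportional control, e_ss = 1/(1 + K_p·G(0)).
G(0) = 0.2619. Require 1/(1 + K_p·0.2619) = 0.01, so 1 + 0.2619·K_p = 100.
K_p = (100 − 1)/0.2619 = 378.

K_p = 378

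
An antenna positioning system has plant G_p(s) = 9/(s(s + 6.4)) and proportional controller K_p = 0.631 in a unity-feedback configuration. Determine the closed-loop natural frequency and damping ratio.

ω_n = 2.38 rad/s, ζ = 1.34

With unity feedback the closed-loop characteristic equation is s² + 6.4s + 0.631·9 = s² + 6.4s + 5.679 = 0.
Matching s² + 2ζω_n s + ω_n²: ω_n = √5.679 = 2.383 rad/s and 2ζω_n = 6.4, so ζ = 6.4/(2·2.383) = 1.34.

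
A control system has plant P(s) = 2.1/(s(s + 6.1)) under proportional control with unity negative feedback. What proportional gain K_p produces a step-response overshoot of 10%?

From %OS = 100·exp(−πζ/√(1−ζ²)) = 10%, ζ = −ln(0.1)/√(π²+ln²(0.1)) = 0.5912.
Characteristic equation s² + 6.1s + 2.1K_p = 0 gives ζ = 6.1/(2√(2.1K_p)).
Setting ζ = 0.5912: √(2.1K_p) = 6.1/(2·0.5912) = 5.159, so K_p = 26.62/2.1 = 12.7.

K_p = 12.7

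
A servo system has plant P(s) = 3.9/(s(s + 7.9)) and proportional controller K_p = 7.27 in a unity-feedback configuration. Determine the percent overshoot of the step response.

3.1%

The closed-loop denominator s² + 7.9s + 28.35 gives ω_n = √28.35 = 5.325 and ζ = 7.9/(2ω_n) = 0.7418.
%OS = 100·exp(−πζ/√(1−ζ²)) = 100·exp(−π·0.7418/√0.4497) = 3.1%.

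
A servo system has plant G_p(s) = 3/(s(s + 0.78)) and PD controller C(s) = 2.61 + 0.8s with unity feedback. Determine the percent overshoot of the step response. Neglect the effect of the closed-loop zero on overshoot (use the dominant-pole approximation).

Forward path: (2.61 + 0.8s)·3/(s(s+0.78)). The closed-loop characteristic equation is s² + (0.78 + 3·0.8)s + 3·2.61 = 0.
That is s² + 3.18s + 7.83 = 0, so ω_n = 2.798 rad/s and ζ = 3.18/(2·2.798) = 0.5682.
%OS = 100·exp(−πζ/√(1−ζ²)) = 11.4%.

11.4%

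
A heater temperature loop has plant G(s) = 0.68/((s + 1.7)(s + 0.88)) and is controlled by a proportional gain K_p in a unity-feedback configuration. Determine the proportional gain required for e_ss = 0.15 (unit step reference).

Steady-state error for a unit step on this type-0 loop is 1/(1 + K_p·G(0)).
G(0) = 0.4545. Require 1/(1 + K_p·0.4545) = 0.15, so 1 + 0.4545·K_p = 6.667.
K_p = (6.667 − 1)/0.4545 = 12.5.

K_p = 12.5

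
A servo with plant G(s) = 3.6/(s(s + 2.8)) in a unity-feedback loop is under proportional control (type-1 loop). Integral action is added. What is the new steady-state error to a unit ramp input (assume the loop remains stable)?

0

The integrator raises the loop to type 2, so K_v → ∞ and e_ss to a ramp is zero.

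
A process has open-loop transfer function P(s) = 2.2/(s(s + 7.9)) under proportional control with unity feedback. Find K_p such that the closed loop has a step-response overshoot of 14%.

K_p = 25.2

From %OS = 100·exp(−πζ/√(1−ζ²)) = 14%, ζ = −ln(0.14)/√(π²+ln²(0.14)) = 0.5305.
Characteristic equation s² + 7.9s + 2.2K_p = 0 gives ζ = 7.9/(2√(2.2K_p)).
Setting ζ = 0.5305: √(2.2K_p) = 7.9/(2·0.5305) = 7.446, so K_p = 55.44/2.2 = 25.2.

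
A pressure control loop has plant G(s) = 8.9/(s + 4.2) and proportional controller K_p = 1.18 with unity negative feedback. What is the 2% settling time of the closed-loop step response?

Closed-loop transfer function: T(s) = K_p·G(s)/(1 + K_p·G(s)) = 10.5/(s + 4.2 + 10.5) = 10.5/(s + 14.7).
Time constant τ = 1/14.7 = 0.06802 s, so the 2% settling time is about 4τ = 0.272 s.

T_s ≈ 0.272 s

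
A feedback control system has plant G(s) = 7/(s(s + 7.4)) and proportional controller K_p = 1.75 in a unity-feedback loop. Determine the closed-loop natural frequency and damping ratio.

ω_n = 3.5 rad/s, ζ = 1.06

With unity feedback the closed-loop characteristic equation is s² + 7.4s + 1.75·7 = s² + 7.4s + 12.25 = 0.
Matching s² + 2ζω_n s + ω_n²: ω_n = √12.25 = 3.5 rad/s and 2ζω_n = 7.4, so ζ = 7.4/(2·3.5) = 1.06.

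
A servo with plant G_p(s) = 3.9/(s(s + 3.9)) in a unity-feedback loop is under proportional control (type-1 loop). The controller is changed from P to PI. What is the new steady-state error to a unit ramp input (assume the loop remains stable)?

0

The integrator raises the loop to type 2, so K_v → ∞ and e_ss to a ramp is zero.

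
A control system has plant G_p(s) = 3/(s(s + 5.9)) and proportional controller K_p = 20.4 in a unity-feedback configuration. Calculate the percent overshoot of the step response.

27.8%

The closed-loop denominator s² + 5.9s + 61.2 gives ω_n = √61.2 = 7.823 and ζ = 5.9/(2ω_n) = 0.3771.
%OS = 100·exp(−πζ/√(1−ζ²)) = 100·exp(−π·0.3771/√0.8578) = 27.8%.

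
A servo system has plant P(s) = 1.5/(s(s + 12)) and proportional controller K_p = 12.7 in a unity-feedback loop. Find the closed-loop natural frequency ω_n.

ω_n = 4.36 rad/s

The closed-loop denominator is s(s+12) + 12.7·1.5 = s² + 12s + 19.05.
Matching s² + 2ζω_n s + ω_n²: ω_n = √19.05 = 4.365 rad/s and 2ζω_n = 12, so ζ = 12/(2·4.365) = 1.37.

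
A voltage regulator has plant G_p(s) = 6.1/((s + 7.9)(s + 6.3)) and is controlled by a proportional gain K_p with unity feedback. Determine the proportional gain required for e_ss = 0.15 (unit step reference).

K_p = 46.2

For a type-0 loop with proportional control, e_ss = 1/(1 + K_p·G_p(0)).
G_p(0) = 0.1226. Require 1/(1 + K_p·0.1226) = 0.15, so 1 + 0.1226·K_p = 6.667.
K_p = (6.667 − 1)/0.1226 = 46.2.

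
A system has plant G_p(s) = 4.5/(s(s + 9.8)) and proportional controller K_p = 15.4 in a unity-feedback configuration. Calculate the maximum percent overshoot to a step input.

The closed-loop denominator s² + 9.8s + 69.3 gives ω_n = √69.3 = 8.325 and ζ = 9.8/(2ω_n) = 0.5886.
%OS = 100·exp(−πζ/√(1−ζ²)) = 100·exp(−π·0.5886/√0.6535) = 10.2%.

10.2%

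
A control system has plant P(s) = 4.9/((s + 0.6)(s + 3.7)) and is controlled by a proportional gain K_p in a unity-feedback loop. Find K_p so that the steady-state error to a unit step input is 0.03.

K_p = 14.6

Steady-state error for a unit step on this type-0 loop is 1/(1 + K_p·P(0)).
P(0) = 2.207. Require 1/(1 + K_p·2.207) = 0.03, so 1 + 2.207·K_p = 33.33.
K_p = (33.33 − 1)/2.207 = 14.6.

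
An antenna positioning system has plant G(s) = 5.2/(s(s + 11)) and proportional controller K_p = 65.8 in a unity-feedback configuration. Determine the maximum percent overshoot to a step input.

37.6%

From 1 + K_pG(s) = 0: s² + 11s + 342.2 = 0 ⇒ ω_n = 18.5, ζ = 0.2973.
%OS = 100·exp(−πζ/√(1−ζ²)) = 100·exp(−π·0.2973/√0.9116) = 37.6%.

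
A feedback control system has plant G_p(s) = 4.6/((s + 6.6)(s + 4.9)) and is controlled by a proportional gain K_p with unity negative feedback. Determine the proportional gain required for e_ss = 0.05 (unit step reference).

K_p = 134

Steady-state error for a unit step on this type-0 loop is 1/(1 + K_p·G_p(0)).
G_p(0) = 0.1422. Require 1/(1 + K_p·0.1422) = 0.05, so 1 + 0.1422·K_p = 20.
K_p = (20 − 1)/0.1422 = 134.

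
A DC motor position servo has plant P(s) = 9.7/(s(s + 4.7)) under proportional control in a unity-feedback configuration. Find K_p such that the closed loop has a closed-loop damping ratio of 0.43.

K_p = 3.08

Closed-loop characteristic equation: s² + 4.7s + K_p·9.7 = 0.
So ω_n = √(9.7K_p) and 2ζω_n = 4.7, giving ζ = 4.7/(2√(9.7K_p)).
Setting ζ = 0.43: √(9.7K_p) = 4.7/(2·0.43) = 5.465, so K_p = 29.87/9.7 = 3.08.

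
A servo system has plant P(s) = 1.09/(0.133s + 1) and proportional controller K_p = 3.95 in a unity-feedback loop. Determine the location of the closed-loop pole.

Closed loop: T(s) = K_p·P/(1+K_p·P) = 4.306/(0.133s + 1 + 4.306), with pole at s = −(1 + 4.306)/0.133 = −39.89.

s = -39.89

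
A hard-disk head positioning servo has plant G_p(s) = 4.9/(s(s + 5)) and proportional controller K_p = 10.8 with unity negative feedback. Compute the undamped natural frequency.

The closed-loop denominator is s(s+5) + 10.8·4.9 = s² + 5s + 52.92.
Matching s² + 2ζω_n s + ω_n²: ω_n = √52.92 = 7.275 rad/s and 2ζω_n = 5, so ζ = 5/(2·7.275) = 0.344.

ω_n = 7.27 rad/s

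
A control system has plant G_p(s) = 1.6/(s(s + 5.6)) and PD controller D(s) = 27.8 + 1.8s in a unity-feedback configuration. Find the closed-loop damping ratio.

Forward path: (27.8 + 1.8s)·1.6/(s(s+5.6)). The closed-loop characteristic equation is s² + (5.6 + 1.6·1.8)s + 1.6·27.8 = 0.
That is s² + 8.48s + 44.48 = 0, so ω_n = 6.669 rad/s and ζ = 8.48/(2·6.669) = 0.6357.

ζ = 0.636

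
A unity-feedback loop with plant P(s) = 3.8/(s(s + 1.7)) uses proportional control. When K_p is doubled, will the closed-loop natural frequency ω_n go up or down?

increase

ω_n = √(3.8·K_p), which grows with K_p.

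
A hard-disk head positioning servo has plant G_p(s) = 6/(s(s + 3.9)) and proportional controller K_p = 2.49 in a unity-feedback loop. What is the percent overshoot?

From 1 + K_pG_p(s) = 0: s² + 3.9s + 14.94 = 0 ⇒ ω_n = 3.865, ζ = 0.5045.
%OS = 100·exp(−πζ/√(1−ζ²)) = 100·exp(−π·0.5045/√0.7455) = 16%.

16%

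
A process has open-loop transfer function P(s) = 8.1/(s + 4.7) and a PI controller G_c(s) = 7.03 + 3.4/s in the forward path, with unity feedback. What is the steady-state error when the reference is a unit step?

The open loop G_c(s)P(s) has a pole at the origin (type 1), so the static position error constant is infinite and e_ss = 1/(1+∞) = 0.

0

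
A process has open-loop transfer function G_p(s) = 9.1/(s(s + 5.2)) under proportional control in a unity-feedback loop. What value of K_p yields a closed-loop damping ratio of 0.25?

Closed-loop characteristic equation: s² + 5.2s + K_p·9.1 = 0.
So ω_n = √(9.1K_p) and 2ζω_n = 5.2, giving ζ = 5.2/(2√(9.1K_p)).
Setting ζ = 0.25: √(9.1K_p) = 5.2/(2·0.25) = 10.4, so K_p = 108.2/9.1 = 11.9.

K_p = 11.9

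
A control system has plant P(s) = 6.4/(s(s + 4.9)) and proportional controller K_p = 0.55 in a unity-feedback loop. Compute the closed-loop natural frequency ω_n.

With unity feedback the closed-loop characteristic equation is s² + 4.9s + 0.55·6.4 = s² + 4.9s + 3.52 = 0.
So ω_n² = 3.52 ⇒ ω_n = 1.876 rad/s, and ζ = 4.9/(2ω_n) = 1.31.

ω_n = 1.88 rad/s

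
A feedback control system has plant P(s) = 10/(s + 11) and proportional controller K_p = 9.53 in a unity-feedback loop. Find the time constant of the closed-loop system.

Closed-loop transfer function: T(s) = K_p·P(s)/(1 + K_p·P(s)) = 95.3/(s + 11 + 95.3) = 95.3/(s + 106.3).
Time constant τ = 1/106.3 = 0.00941 s.

τ = 0.00941 s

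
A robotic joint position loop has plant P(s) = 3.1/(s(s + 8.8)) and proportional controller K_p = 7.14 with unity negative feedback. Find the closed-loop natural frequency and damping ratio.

With unity feedback the closed-loop characteristic equation is s² + 8.8s + 7.14·3.1 = s² + 8.8s + 22.13 = 0.
Matching s² + 2ζω_n s + ω_n²: ω_n = √22.13 = 4.705 rad/s and 2ζω_n = 8.8, so ζ = 8.8/(2·4.705) = 0.935.

ω_n = 4.7 rad/s, ζ = 0.935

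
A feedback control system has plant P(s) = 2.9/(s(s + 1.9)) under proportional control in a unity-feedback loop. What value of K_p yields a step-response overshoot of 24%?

From %OS = 100·exp(−πζ/√(1−ζ²)) = 24%, ζ = −ln(0.24)/√(π²+ln²(0.24)) = 0.4136.
Characteristic equation s² + 1.9s + 2.9K_p = 0 gives ζ = 1.9/(2√(2.9K_p)).
Setting ζ = 0.4136: √(2.9K_p) = 1.9/(2·0.4136) = 2.297, so K_p = 5.276/2.9 = 1.82.

K_p = 1.82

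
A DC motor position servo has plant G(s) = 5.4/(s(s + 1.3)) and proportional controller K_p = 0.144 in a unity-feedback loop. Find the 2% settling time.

Closed-loop characteristic equation: s² + 1.3s + 0.7776 = 0, so ω_n = 0.8818 rad/s and ζ = 1.3/(2·0.8818) = 0.7371.
2% settling time T_s ≈ 4/(ζω_n) = 4/0.65 = 6.15 s.

T_s ≈ 6.15 s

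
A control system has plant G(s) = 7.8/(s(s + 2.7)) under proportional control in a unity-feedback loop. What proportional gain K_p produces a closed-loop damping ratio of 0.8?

Closed-loop characteristic equation: s² + 2.7s + K_p·7.8 = 0.
So ω_n = √(7.8K_p) and 2ζω_n = 2.7, giving ζ = 2.7/(2√(7.8K_p)).
Setting ζ = 0.8: √(7.8K_p) = 2.7/(2·0.8) = 1.688, so K_p = 2.848/7.8 = 0.365.

K_p = 0.365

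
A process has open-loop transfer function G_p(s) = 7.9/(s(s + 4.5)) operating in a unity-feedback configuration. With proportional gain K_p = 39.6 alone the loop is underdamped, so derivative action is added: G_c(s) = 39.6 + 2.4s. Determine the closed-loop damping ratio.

ζ = 0.663

Forward path: (39.6 + 2.4s)·7.9/(s(s+4.5)). The closed-loop characteristic equation is s² + (4.5 + 7.9·2.4)s + 7.9·39.6 = 0.
That is s² + 23.46s + 312.8 = 0, so ω_n = 17.69 rad/s and ζ = 23.46/(2·17.69) = 0.6632.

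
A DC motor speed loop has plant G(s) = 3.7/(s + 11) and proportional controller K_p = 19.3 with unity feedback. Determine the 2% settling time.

Closed-loop transfer function: T(s) = K_p·G(s)/(1 + K_p·G(s)) = 71.41/(s + 11 + 71.41) = 71.41/(s + 82.41).
Time constant τ = 1/82.41 = 0.01213 s, so the 2% settling time is about 4τ = 0.0485 s.

T_s ≈ 0.0485 s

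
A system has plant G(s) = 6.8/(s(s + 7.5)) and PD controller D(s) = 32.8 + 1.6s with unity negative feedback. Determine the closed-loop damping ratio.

ζ = 0.615

Forward path: (32.8 + 1.6s)·6.8/(s(s+7.5)). The closed-loop characteristic equation is s² + (7.5 + 6.8·1.6)s + 6.8·32.8 = 0.
That is s² + 18.38s + 223 = 0, so ω_n = 14.93 rad/s and ζ = 18.38/(2·14.93) = 0.6154.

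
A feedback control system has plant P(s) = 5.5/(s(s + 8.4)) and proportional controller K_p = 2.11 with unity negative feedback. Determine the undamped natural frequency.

With unity feedback the closed-loop characteristic equation is s² + 8.4s + 2.11·5.5 = s² + 8.4s + 11.6 = 0.
So ω_n² = 11.6 ⇒ ω_n = 3.407 rad/s, and ζ = 8.4/(2ω_n) = 1.23.

ω_n = 3.41 rad/s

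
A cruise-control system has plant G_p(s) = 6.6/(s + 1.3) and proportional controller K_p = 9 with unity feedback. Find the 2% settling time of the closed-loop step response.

T_s ≈ 0.0659 s

Closed-loop transfer function: T(s) = K_p·G_p(s)/(1 + K_p·G_p(s)) = 59.4/(s + 1.3 + 59.4) = 59.4/(s + 60.7).
Time constant τ = 1/60.7 = 0.01647 s, so the 2% settling time is about 4τ = 0.0659 s.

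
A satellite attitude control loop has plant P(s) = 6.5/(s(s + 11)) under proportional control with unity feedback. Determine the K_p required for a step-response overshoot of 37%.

K_p = 51.1

From %OS = 100·exp(−πζ/√(1−ζ²)) = 37%, ζ = −ln(0.37)/√(π²+ln²(0.37)) = 0.3017.
Characteristic equation s² + 11s + 6.5K_p = 0 gives ζ = 11/(2√(6.5K_p)).
Setting ζ = 0.3017: √(6.5K_p) = 11/(2·0.3017) = 18.23, so K_p = 332.3/6.5 = 51.1.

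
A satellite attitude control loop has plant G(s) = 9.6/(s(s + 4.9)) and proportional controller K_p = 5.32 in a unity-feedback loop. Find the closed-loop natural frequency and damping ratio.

With unity feedback the closed-loop characteristic equation is s² + 4.9s + 5.32·9.6 = s² + 4.9s + 51.07 = 0.
So ω_n² = 51.07 ⇒ ω_n = 7.146 rad/s, and ζ = 4.9/(2ω_n) = 0.343.

ω_n = 7.15 rad/s, ζ = 0.343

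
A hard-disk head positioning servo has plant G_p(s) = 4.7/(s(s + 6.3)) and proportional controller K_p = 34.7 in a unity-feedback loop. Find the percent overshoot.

The closed-loop denominator s² + 6.3s + 163.1 gives ω_n = √163.1 = 12.77 and ζ = 6.3/(2ω_n) = 0.2467.
%OS = 100·exp(−πζ/√(1−ζ²)) = 100·exp(−π·0.2467/√0.9392) = 45%.

45%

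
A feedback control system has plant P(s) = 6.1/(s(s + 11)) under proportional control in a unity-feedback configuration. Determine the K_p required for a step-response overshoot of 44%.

K_p = 77.6

From %OS = 100·exp(−πζ/√(1−ζ²)) = 44%, ζ = −ln(0.44)/√(π²+ln²(0.44)) = 0.2528.
Characteristic equation s² + 11s + 6.1K_p = 0 gives ζ = 11/(2√(6.1K_p)).
Setting ζ = 0.2528: √(6.1K_p) = 11/(2·0.2528) = 21.75, so K_p = 473.2/6.1 = 77.6.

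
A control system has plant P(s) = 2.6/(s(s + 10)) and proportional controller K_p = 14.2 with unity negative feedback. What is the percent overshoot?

Closed-loop characteristic equation: s² + 10s + 36.92 = 0, so ω_n = 6.076 rad/s and ζ = 10/(2·6.076) = 0.8229.
%OS = 100·exp(−πζ/√(1−ζ²)) = 100·exp(−π·0.8229/√0.3229) = 1.06%.

1.06%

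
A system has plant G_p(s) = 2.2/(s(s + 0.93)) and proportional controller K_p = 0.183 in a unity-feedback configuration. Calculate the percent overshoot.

The closed-loop denominator s² + 0.93s + 0.4026 gives ω_n = √0.4026 = 0.6345 and ζ = 0.93/(2ω_n) = 0.7329.
%OS = 100·exp(−πζ/√(1−ζ²)) = 100·exp(−π·0.7329/√0.4629) = 3.39%.

3.39%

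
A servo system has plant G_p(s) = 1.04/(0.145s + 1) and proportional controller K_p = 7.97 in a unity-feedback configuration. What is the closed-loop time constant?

τ = 0.0156 s

Closed loop: T(s) = K_p·G_p/(1+K_p·G_p) = 8.289/(0.145s + 1 + 8.289), with pole at s = −(1 + 8.289)/0.145 = −64.06.
Closed-loop time constant τ = 1/64.06 = 0.0156 s.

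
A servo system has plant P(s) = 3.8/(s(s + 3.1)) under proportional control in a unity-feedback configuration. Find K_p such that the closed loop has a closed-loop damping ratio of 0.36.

K_p = 4.88

Closed-loop characteristic equation: s² + 3.1s + K_p·3.8 = 0.
So ω_n = √(3.8K_p) and 2ζω_n = 3.1, giving ζ = 3.1/(2√(3.8K_p)).
Setting ζ = 0.36: √(3.8K_p) = 3.1/(2·0.36) = 4.306, so K_p = 18.54/3.8 = 4.88.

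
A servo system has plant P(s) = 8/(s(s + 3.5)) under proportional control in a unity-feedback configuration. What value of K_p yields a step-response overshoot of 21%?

From %OS = 100·exp(−πζ/√(1−ζ²)) = 21%, ζ = −ln(0.21)/√(π²+ln²(0.21)) = 0.4449.
Characteristic equation s² + 3.5s + 8K_p = 0 gives ζ = 3.5/(2√(8K_p)).
Setting ζ = 0.4449: √(8K_p) = 3.5/(2·0.4449) = 3.933, so K_p = 15.47/8 = 1.93.

K_p = 1.93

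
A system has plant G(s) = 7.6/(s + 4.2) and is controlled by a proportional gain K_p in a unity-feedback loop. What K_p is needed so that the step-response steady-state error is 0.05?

Steady-state error for a unit step on this type-0 loop is 1/(1 + K_p·G(0)).
G(0) = 1.81. Require 1/(1 + K_p·1.81) = 0.05, so 1 + 1.81·K_p = 20.
K_p = (20 − 1)/1.81 = 10.5.

K_p = 10.5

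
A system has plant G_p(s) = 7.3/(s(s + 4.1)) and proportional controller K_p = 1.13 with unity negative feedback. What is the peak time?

T_p = 1.56 s

The closed-loop denominator s² + 4.1s + 8.249 gives ω_n = √8.249 = 2.872 and ζ = 4.1/(2ω_n) = 0.7138.
Damped frequency ω_d = ω_n√(1−ζ²) = 2.012 rad/s, so peak time T_p = π/ω_d = 1.56 s.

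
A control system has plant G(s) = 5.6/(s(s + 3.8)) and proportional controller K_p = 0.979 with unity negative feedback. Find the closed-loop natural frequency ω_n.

ω_n = 2.34 rad/s

1 + K_p·G(s) = 0 gives s² + 3.8s + 5.482 = 0.
So ω_n² = 5.482 ⇒ ω_n = 2.341 rad/s, and ζ = 3.8/(2ω_n) = 0.811.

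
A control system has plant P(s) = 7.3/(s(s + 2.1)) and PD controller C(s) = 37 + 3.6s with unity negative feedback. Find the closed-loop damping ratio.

Forward path: (37 + 3.6s)·7.3/(s(s+2.1)). The closed-loop characteristic equation is s² + (2.1 + 7.3·3.6)s + 7.3·37 = 0.
That is s² + 28.38s + 270.1 = 0, so ω_n = 16.43 rad/s and ζ = 28.38/(2·16.43) = 0.8634.

ζ = 0.863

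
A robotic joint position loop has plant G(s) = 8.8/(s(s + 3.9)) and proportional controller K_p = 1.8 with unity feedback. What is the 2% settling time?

T_s ≈ 2.05 s

From 1 + K_pG(s) = 0: s² + 3.9s + 15.84 = 0 ⇒ ω_n = 3.98, ζ = 0.49.
2% settling time T_s ≈ 4/(ζω_n) = 4/1.95 = 2.05 s.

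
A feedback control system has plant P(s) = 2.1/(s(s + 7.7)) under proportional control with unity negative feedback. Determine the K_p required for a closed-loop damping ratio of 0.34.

Closed-loop characteristic equation: s² + 7.7s + K_p·2.1 = 0.
So ω_n = √(2.1K_p) and 2ζω_n = 7.7, giving ζ = 7.7/(2√(2.1K_p)).
Setting ζ = 0.34: √(2.1K_p) = 7.7/(2·0.34) = 11.32, so K_p = 128.2/2.1 = 61.1.

K_p = 61.1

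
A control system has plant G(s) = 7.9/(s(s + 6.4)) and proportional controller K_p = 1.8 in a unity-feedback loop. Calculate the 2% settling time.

T_s ≈ 1.25 s

From 1 + K_pG(s) = 0: s² + 6.4s + 14.22 = 0 ⇒ ω_n = 3.771, ζ = 0.8486.
2% settling time T_s ≈ 4/(ζω_n) = 4/3.2 = 1.25 s.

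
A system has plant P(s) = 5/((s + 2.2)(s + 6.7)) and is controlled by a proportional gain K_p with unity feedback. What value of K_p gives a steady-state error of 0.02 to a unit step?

The loop is type 0, so e_ss(step) = 1/(1 + K_pos) with K_pos = K_p·P(0).
P(0) = 0.3392. Require 1/(1 + K_p·0.3392) = 0.02, so 1 + 0.3392·K_p = 50.
K_p = (50 − 1)/0.3392 = 144.

K_p = 144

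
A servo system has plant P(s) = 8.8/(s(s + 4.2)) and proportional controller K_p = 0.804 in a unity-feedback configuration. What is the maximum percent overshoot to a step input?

1.76%

The closed-loop denominator s² + 4.2s + 7.075 gives ω_n = √7.075 = 2.66 and ζ = 4.2/(2ω_n) = 0.7895.
%OS = 100·exp(−πζ/√(1−ζ²)) = 100·exp(−π·0.7895/√0.3767) = 1.76%.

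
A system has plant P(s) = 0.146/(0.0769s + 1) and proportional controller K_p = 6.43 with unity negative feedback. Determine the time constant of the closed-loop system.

τ = 0.0397 s

Closed loop: T(s) = K_p·P/(1+K_p·P) = 0.9388/(0.0769s + 1 + 0.9388), with pole at s = −(1 + 0.9388)/0.0769 = −25.21.
Closed-loop time constant τ = 1/25.21 = 0.0397 s.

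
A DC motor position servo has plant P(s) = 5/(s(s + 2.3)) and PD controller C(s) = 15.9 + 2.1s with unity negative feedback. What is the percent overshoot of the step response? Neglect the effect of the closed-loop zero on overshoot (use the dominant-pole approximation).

Forward path: (15.9 + 2.1s)·5/(s(s+2.3)). The closed-loop characteristic equation is s² + (2.3 + 5·2.1)s + 5·15.9 = 0.
That is s² + 12.8s + 79.5 = 0, so ω_n = 8.916 rad/s and ζ = 12.8/(2·8.916) = 0.7178.
%OS = 100·exp(−πζ/√(1−ζ²)) = 3.92%.

3.92%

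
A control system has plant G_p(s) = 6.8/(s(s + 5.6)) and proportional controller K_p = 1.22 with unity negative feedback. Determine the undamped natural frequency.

ω_n = 2.88 rad/s

The closed-loop denominator is s(s+5.6) + 1.22·6.8 = s² + 5.6s + 8.296.
So ω_n² = 8.296 ⇒ ω_n = 2.88 rad/s, and ζ = 5.6/(2ω_n) = 0.972.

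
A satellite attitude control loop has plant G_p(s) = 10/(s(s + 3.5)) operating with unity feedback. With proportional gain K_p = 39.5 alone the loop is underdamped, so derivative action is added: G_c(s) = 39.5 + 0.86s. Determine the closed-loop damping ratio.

ζ = 0.304

Forward path: (39.5 + 0.86s)·10/(s(s+3.5)). The closed-loop characteristic equation is s² + (3.5 + 10·0.86)s + 10·39.5 = 0.
That is s² + 12.1s + 395 = 0, so ω_n = 19.87 rad/s and ζ = 12.1/(2·19.87) = 0.3044.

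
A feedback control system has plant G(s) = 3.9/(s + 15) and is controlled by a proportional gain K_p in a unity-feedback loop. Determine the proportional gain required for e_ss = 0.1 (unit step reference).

For a type-0 loop with proportional control, e_ss = 1/(1 + K_p·G(0)).
G(0) = 0.26. Require 1/(1 + K_p·0.26) = 0.1, so 1 + 0.26·K_p = 10.
K_p = (10 − 1)/0.26 = 34.6.

K_p = 34.6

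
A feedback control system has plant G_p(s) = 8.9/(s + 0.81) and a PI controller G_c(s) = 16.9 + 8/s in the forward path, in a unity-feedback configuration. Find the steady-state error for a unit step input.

0

The open loop G_c(s)G_p(s) has a pole at the origin (type 1), so the static position error constant is infinite and e_ss = 1/(1+∞) = 0.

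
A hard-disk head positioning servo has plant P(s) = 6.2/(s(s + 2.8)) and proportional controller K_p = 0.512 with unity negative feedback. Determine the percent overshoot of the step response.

From 1 + K_pP(s) = 0: s² + 2.8s + 3.174 = 0 ⇒ ω_n = 1.782, ζ = 0.7858.
%OS = 100·exp(−πζ/√(1−ζ²)) = 100·exp(−π·0.7858/√0.3826) = 1.85%.

1.85%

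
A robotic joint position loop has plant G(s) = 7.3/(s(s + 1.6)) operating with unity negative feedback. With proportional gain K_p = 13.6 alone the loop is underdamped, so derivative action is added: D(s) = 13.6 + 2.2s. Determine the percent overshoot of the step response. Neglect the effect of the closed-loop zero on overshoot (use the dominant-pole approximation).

Forward path: (13.6 + 2.2s)·7.3/(s(s+1.6)). The closed-loop characteristic equation is s² + (1.6 + 7.3·2.2)s + 7.3·13.6 = 0.
That is s² + 17.66s + 99.28 = 0, so ω_n = 9.964 rad/s and ζ = 17.66/(2·9.964) = 0.8862.
%OS = 100·exp(−πζ/√(1−ζ²)) = 0.246%.

0.246%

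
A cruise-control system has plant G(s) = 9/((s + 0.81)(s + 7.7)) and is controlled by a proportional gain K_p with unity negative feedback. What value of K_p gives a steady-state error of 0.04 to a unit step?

K_p = 16.6

The loop is type 0, so e_ss(step) = 1/(1 + K_pos) with K_pos = K_p·G(0).
G(0) = 1.443. Require 1/(1 + K_p·1.443) = 0.04, so 1 + 1.443·K_p = 25.
K_p = (25 − 1)/1.443 = 16.6.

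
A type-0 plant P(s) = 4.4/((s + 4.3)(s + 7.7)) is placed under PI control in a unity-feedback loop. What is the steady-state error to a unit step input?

The PI controller's integrator makes the forward path type 1, so e_ss to a step is zero.

0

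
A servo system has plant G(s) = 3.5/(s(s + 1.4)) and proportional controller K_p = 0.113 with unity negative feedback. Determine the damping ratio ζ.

The closed-loop denominator is s(s+1.4) + 0.113·3.5 = s² + 1.4s + 0.3955.
So ω_n² = 0.3955 ⇒ ω_n = 0.6289 rad/s, and ζ = 1.4/(2ω_n) = 1.11.

ζ = 1.11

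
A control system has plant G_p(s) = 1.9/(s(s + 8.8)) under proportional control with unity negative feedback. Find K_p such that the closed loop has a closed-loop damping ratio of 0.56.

K_p = 32.5

Closed-loop characteristic equation: s² + 8.8s + K_p·1.9 = 0.
So ω_n = √(1.9K_p) and 2ζω_n = 8.8, giving ζ = 8.8/(2√(1.9K_p)).
Setting ζ = 0.56: √(1.9K_p) = 8.8/(2·0.56) = 7.857, so K_p = 61.73/1.9 = 32.5.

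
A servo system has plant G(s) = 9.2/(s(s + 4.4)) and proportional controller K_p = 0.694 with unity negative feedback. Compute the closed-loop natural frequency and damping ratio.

With unity feedback the closed-loop characteristic equation is s² + 4.4s + 0.694·9.2 = s² + 4.4s + 6.385 = 0.
So ω_n² = 6.385 ⇒ ω_n = 2.527 rad/s, and ζ = 4.4/(2ω_n) = 0.871.

ω_n = 2.53 rad/s, ζ = 0.871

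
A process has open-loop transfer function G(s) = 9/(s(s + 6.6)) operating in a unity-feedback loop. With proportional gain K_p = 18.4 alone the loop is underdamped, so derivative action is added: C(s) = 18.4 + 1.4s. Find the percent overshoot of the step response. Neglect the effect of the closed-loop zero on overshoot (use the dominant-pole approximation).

Forward path: (18.4 + 1.4s)·9/(s(s+6.6)). The closed-loop characteristic equation is s² + (6.6 + 9·1.4)s + 9·18.4 = 0.
That is s² + 19.2s + 165.6 = 0, so ω_n = 12.87 rad/s and ζ = 19.2/(2·12.87) = 0.746.
%OS = 100·exp(−πζ/√(1−ζ²)) = 2.96%.

2.96%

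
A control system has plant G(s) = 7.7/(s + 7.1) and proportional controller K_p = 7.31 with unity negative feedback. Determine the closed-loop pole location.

s = -63.39

Closed-loop transfer function: T(s) = K_p·G(s)/(1 + K_p·G(s)) = 56.29/(s + 7.1 + 56.29) = 56.29/(s + 63.39).
The closed-loop pole is at s = −63.39.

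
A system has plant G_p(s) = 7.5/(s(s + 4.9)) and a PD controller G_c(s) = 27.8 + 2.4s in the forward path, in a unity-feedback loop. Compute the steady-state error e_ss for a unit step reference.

The open loop G_c(s)G_p(s) has a pole at the origin (type 1), so the static position error constant is infinite and e_ss = 1/(1+∞) = 0.

0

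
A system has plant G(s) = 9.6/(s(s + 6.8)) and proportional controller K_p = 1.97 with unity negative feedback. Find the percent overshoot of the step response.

1.95%

From 1 + K_pG(s) = 0: s² + 6.8s + 18.91 = 0 ⇒ ω_n = 4.349, ζ = 0.7818.
%OS = 100·exp(−πζ/√(1−ζ²)) = 100·exp(−π·0.7818/√0.3887) = 1.95%.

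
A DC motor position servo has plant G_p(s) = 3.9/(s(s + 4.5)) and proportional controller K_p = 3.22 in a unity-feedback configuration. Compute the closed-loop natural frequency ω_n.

ω_n = 3.54 rad/s

1 + K_p·G_p(s) = 0 gives s² + 4.5s + 12.56 = 0.
So ω_n² = 12.56 ⇒ ω_n = 3.544 rad/s, and ζ = 4.5/(2ω_n) = 0.635.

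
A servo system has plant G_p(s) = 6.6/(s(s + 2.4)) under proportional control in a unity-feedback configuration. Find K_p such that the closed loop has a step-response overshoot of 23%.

From %OS = 100·exp(−πζ/√(1−ζ²)) = 23%, ζ = −ln(0.23)/√(π²+ln²(0.23)) = 0.4237.
Characteristic equation s² + 2.4s + 6.6K_p = 0 gives ζ = 2.4/(2√(6.6K_p)).
Setting ζ = 0.4237: √(6.6K_p) = 2.4/(2·0.4237) = 2.832, so K_p = 8.02/6.6 = 1.22.

K_p = 1.22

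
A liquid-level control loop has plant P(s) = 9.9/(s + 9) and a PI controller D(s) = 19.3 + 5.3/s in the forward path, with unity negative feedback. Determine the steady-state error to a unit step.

The open loop D(s)P(s) has a pole at the origin (type 1), so the static position error constant is infinite and e_ss = 1/(1+∞) = 0.

0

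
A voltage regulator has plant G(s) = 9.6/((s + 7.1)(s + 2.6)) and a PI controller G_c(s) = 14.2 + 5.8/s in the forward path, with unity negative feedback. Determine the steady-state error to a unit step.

The open loop G_c(s)G(s) has a pole at the origin (type 1), so the static position error constant is infinite and e_ss = 1/(1+∞) = 0.

0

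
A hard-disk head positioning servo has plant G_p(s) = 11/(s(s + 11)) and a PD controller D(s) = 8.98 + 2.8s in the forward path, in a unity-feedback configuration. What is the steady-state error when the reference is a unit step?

0

The open loop D(s)G_p(s) has a pole at the origin (type 1), so the static position error constant is infinite and e_ss = 1/(1+∞) = 0.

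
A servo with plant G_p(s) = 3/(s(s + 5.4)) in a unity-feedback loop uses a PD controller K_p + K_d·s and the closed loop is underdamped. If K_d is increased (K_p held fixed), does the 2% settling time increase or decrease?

decrease

Characteristic equation s² + (5.4 + 3K_d)s + 3K_p = 0: raising K_d increases ζω_n = (5.4+3K_d)/2 while the loop stays underdamped, so T_s ≈ 4/(ζω_n) decreases.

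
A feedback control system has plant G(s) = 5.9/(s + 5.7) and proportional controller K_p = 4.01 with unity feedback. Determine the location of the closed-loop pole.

s = -29.36

Closed-loop transfer function: T(s) = K_p·G(s)/(1 + K_p·G(s)) = 23.66/(s + 5.7 + 23.66) = 23.66/(s + 29.36).
The closed-loop pole is at s = −29.36.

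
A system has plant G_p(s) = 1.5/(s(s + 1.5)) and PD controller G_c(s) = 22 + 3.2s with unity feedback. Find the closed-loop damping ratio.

ζ = 0.548

Forward path: (22 + 3.2s)·1.5/(s(s+1.5)). The closed-loop characteristic equation is s² + (1.5 + 1.5·3.2)s + 1.5·22 = 0.
That is s² + 6.3s + 33 = 0, so ω_n = 5.745 rad/s and ζ = 6.3/(2·5.745) = 0.5483.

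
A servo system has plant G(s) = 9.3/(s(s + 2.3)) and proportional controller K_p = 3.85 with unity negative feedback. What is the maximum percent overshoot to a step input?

54.1%

Closed-loop characteristic equation: s² + 2.3s + 35.81 = 0, so ω_n = 5.984 rad/s and ζ = 2.3/(2·5.984) = 0.1922.
%OS = 100·exp(−πζ/√(1−ζ²)) = 100·exp(−π·0.1922/√0.9631) = 54.1%.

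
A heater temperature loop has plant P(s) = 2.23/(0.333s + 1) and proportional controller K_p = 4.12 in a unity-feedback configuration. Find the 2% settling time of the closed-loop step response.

T_s ≈ 0.131 s

Closed loop: T(s) = K_p·P/(1+K_p·P) = 9.188/(0.333s + 1 + 9.188), with pole at s = −(1 + 9.188)/0.333 = −30.59.
τ = 1/30.59 = 0.03269 s, so 2% settling time ≈ 4τ = 0.131 s.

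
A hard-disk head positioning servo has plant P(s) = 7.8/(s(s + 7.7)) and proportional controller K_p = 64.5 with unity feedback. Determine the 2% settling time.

T_s ≈ 1.04 s

The closed-loop denominator s² + 7.7s + 503.1 gives ω_n = √503.1 = 22.43 and ζ = 7.7/(2ω_n) = 0.1716.
2% settling time T_s ≈ 4/(ζω_n) = 4/3.85 = 1.04 s.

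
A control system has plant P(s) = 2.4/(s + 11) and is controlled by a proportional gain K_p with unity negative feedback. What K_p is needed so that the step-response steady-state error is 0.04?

Steady-state error for a unit step on this type-0 loop is 1/(1 + K_p·P(0)).
P(0) = 0.2182. Require 1/(1 + K_p·0.2182) = 0.04, so 1 + 0.2182·K_p = 25.
K_p = (25 − 1)/0.2182 = 110.

K_p = 110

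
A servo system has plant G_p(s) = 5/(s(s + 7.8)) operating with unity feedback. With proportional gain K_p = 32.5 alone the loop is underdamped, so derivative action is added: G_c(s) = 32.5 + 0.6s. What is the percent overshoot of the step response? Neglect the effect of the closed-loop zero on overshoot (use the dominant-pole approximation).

Forward path: (32.5 + 0.6s)·5/(s(s+7.8)). The closed-loop characteristic equation is s² + (7.8 + 5·0.6)s + 5·32.5 = 0.
That is s² + 10.8s + 162.5 = 0, so ω_n = 12.75 rad/s and ζ = 10.8/(2·12.75) = 0.4236.
%OS = 100·exp(−πζ/√(1−ζ²)) = 23%.

23%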